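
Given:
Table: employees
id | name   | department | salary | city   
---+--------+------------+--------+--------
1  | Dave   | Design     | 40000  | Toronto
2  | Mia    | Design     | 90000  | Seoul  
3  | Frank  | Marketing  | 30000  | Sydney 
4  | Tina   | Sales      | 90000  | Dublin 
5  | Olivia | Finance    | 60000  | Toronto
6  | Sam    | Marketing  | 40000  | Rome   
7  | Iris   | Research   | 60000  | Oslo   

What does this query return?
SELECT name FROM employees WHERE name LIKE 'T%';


LIKE 'T%' matches names starting with 'T'
Matching: 1

1 rows:
Tina


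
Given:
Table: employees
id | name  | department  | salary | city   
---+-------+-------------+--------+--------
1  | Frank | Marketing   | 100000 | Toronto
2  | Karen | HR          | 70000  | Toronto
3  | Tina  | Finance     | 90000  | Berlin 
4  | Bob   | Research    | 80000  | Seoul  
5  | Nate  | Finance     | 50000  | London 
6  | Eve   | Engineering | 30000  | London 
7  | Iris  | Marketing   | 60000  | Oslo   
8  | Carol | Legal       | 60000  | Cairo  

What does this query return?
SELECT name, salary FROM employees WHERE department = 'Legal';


Filtering: department = 'Legal'
Matching rows: 1

1 rows:
Carol, 60000


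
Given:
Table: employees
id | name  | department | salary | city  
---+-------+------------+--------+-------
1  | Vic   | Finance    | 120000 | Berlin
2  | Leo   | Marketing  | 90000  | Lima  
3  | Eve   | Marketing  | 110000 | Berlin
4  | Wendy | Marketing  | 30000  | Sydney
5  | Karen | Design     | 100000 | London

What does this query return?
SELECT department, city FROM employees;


Projecting columns: department, city

5 rows:
Finance, Berlin
Marketing, Lima
Marketing, Berlin
Marketing, Sydney
Design, London


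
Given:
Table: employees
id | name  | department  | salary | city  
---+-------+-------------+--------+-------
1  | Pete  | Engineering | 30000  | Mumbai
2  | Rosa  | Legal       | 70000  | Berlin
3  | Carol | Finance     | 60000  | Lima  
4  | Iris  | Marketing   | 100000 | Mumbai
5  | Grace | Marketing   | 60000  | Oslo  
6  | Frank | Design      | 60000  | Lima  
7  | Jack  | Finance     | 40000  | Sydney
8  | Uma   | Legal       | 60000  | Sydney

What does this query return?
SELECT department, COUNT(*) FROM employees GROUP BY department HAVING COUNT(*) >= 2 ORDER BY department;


Groups with count >= 2:
  Finance: 2 -> PASS
  Legal: 2 -> PASS
  Marketing: 2 -> PASS
  Design: 1 -> filtered out
  Engineering: 1 -> filtered out


3 groups:
Finance, 2
Legal, 2
Marketing, 2


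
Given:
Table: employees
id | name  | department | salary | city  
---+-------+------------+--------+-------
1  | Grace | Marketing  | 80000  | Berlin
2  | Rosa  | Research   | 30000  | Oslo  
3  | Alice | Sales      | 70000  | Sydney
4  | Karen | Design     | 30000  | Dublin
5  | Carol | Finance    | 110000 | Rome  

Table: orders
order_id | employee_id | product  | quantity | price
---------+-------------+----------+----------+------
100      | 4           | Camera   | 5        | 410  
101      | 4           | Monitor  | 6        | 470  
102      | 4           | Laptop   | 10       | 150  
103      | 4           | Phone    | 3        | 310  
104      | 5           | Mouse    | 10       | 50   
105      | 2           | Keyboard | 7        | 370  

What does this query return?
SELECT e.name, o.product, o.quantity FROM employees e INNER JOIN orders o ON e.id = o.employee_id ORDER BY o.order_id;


Joining employees.id = orders.employee_id:
  employee Karen (id=4) -> order Camera
  employee Karen (id=4) -> order Monitor
  employee Karen (id=4) -> order Laptop
  employee Karen (id=4) -> order Phone
  employee Carol (id=5) -> order Mouse
  employee Rosa (id=2) -> order Keyboard


6 rows:
Karen, Camera, 5
Karen, Monitor, 6
Karen, Laptop, 10
Karen, Phone, 3
Carol, Mouse, 10
Rosa, Keyboard, 7


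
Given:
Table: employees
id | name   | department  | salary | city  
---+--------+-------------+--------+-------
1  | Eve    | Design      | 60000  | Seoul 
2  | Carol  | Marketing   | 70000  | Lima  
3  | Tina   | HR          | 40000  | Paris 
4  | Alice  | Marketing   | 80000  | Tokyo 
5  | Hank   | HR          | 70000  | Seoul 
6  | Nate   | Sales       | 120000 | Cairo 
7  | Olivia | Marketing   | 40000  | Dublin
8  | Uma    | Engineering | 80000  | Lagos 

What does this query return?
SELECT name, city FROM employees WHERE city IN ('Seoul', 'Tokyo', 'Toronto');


Filtering: city IN ('Seoul', 'Tokyo', 'Toronto')
Matching: 3 rows

3 rows:
Eve, Seoul
Alice, Tokyo
Hank, Seoul


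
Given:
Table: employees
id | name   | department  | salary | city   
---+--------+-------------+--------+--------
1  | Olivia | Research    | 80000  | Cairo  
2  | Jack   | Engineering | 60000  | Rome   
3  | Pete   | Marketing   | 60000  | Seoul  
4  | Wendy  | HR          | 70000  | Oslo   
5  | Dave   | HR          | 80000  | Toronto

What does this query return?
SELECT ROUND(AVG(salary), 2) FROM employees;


SUM(salary) = 350000
COUNT = 5
ROUND(AVG, 2) = ROUND(350000 / 5, 2) = 70000.0

70000.0


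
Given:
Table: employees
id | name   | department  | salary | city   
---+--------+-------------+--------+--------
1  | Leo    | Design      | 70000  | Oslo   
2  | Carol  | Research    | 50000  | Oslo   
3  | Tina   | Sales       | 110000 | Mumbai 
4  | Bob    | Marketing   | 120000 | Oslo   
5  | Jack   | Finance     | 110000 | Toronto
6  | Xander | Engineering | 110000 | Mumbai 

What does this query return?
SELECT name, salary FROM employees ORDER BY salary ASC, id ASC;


Sorting by salary ASC, then id ASC for ties

6 rows:
Carol, 50000
Leo, 70000
Tina, 110000
Jack, 110000
Xander, 110000
Bob, 120000


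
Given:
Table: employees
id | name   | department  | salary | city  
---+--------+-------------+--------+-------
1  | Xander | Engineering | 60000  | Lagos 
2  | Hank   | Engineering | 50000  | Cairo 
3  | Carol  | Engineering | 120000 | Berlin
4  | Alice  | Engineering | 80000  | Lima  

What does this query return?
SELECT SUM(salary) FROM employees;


SUM(salary) = 60000 + 50000 + 120000 + 80000 = 310000

310000


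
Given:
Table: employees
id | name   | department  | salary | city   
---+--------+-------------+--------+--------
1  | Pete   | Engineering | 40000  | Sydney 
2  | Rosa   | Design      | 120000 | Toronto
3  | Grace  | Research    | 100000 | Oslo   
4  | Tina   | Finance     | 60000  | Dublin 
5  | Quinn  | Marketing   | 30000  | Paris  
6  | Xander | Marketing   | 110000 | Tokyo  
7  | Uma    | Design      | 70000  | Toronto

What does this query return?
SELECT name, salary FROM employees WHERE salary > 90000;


Filtering: salary > 90000
Matching: 3 rows

3 rows:
Rosa, 120000
Grace, 100000
Xander, 110000


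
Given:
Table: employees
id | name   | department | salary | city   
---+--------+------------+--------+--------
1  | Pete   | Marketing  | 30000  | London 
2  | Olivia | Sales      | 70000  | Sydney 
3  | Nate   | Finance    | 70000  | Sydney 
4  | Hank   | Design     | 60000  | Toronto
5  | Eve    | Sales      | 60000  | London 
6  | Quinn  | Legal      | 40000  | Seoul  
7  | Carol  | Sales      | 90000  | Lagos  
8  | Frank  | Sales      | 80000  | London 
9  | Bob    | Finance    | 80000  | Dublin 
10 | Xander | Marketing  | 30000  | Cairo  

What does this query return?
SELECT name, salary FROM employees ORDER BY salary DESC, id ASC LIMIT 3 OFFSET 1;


Sort by salary DESC (id ASC tiebreak), then skip 1 and take 3
Rows 2 through 4

3 rows:
Frank, 80000
Bob, 80000
Olivia, 70000


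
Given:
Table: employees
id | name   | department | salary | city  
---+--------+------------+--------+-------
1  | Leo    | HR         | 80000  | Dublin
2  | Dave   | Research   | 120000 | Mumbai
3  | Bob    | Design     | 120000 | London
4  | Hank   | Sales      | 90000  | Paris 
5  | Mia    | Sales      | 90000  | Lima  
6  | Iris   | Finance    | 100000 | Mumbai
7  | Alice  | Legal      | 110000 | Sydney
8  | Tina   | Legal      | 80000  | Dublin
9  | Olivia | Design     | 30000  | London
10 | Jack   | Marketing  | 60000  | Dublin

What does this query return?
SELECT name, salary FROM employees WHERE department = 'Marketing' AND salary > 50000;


Filtering: department = 'Marketing' AND salary > 50000
Matching: 1 rows

1 rows:
Jack, 60000


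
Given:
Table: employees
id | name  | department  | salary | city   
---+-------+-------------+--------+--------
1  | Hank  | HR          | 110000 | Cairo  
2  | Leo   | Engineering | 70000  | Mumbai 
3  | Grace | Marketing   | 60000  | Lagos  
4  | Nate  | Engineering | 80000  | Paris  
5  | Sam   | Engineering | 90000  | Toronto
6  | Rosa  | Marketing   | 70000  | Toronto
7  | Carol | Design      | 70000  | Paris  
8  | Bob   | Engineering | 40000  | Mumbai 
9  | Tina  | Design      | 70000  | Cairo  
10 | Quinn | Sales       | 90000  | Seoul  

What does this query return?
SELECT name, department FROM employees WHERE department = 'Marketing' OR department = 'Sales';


Filtering: department = 'Marketing' OR 'Sales'
Matching: 3 rows

3 rows:
Grace, Marketing
Rosa, Marketing
Quinn, Sales


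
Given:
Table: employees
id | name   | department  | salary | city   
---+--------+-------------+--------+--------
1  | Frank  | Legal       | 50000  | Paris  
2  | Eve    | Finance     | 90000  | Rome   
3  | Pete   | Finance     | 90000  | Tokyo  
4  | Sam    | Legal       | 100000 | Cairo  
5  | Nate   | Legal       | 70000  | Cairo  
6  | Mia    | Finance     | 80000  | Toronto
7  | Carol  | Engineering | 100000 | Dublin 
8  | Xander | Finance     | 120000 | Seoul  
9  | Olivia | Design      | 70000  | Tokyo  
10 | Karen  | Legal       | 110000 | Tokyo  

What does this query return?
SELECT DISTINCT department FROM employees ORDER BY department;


All 'department' values (row order): Legal, Finance, Finance, Legal, Legal, Finance, Engineering, Finance, Design, Legal
Removing duplicates leaves 4 unique value(s).

4 values:
Design
Engineering
Finance
Legal


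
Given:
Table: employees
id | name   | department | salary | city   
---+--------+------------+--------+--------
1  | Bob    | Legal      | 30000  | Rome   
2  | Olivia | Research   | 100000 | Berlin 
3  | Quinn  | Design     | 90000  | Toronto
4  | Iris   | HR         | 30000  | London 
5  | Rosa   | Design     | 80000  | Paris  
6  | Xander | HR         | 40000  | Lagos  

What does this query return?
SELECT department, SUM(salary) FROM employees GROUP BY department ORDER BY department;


Summing salary within each department:
  Design: 90000 + 80000 = 170000
  HR: 30000 + 40000 = 70000
  Legal: 30000 = 30000
  Research: 100000 = 100000


4 groups:
Design, 170000
HR, 70000
Legal, 30000
Research, 100000


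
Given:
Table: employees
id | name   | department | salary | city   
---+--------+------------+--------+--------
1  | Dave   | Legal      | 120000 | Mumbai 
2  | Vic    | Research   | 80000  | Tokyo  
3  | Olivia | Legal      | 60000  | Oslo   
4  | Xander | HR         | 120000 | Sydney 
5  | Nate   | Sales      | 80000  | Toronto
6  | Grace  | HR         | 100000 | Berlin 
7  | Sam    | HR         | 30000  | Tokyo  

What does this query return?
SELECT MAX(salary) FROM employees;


Salaries: 120000, 80000, 60000, 120000, 80000, 100000, 30000
MAX = 120000

120000


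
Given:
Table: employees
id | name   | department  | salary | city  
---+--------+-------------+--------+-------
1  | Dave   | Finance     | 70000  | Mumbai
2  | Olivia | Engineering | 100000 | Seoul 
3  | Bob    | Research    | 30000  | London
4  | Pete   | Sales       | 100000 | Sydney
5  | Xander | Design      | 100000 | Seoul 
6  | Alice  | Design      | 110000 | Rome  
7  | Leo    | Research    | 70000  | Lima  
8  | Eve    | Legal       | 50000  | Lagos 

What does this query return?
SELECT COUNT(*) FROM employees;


COUNT(*) counts all rows

8


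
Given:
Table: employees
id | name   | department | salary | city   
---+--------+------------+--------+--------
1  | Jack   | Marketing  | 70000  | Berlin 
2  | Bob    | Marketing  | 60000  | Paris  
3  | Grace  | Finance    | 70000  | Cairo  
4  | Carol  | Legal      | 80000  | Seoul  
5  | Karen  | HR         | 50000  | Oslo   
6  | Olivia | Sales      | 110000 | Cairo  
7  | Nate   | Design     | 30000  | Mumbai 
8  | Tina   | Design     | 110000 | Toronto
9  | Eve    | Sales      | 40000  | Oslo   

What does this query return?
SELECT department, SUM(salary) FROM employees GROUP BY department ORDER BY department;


Summing salary within each department:
  Design: 30000 + 110000 = 140000
  Finance: 70000 = 70000
  HR: 50000 = 50000
  Legal: 80000 = 80000
  Marketing: 70000 + 60000 = 130000
  Sales: 110000 + 40000 = 150000


6 groups:
Design, 140000
Finance, 70000
HR, 50000
Legal, 80000
Marketing, 130000
Sales, 150000


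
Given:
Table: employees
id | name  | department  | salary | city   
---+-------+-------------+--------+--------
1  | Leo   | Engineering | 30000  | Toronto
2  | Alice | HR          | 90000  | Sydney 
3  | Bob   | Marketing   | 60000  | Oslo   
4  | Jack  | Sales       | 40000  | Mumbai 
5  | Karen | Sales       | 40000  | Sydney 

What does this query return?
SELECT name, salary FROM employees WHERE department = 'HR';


Filtering: department = 'HR'
Matching rows: 1

1 rows:
Alice, 90000


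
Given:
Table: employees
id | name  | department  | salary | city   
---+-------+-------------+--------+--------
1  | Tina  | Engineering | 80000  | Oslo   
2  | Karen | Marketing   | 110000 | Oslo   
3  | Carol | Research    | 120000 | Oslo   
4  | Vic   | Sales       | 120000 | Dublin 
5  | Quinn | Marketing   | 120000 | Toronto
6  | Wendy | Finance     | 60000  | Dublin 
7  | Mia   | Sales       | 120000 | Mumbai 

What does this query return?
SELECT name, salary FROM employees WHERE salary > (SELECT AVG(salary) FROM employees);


Subquery: AVG(salary) = 104285.71
Filtering: salary > 104285.71
  Karen (110000) -> MATCH
  Carol (120000) -> MATCH
  Vic (120000) -> MATCH
  Quinn (120000) -> MATCH
  Mia (120000) -> MATCH


5 rows:
Karen, 110000
Carol, 120000
Vic, 120000
Quinn, 120000
Mia, 120000


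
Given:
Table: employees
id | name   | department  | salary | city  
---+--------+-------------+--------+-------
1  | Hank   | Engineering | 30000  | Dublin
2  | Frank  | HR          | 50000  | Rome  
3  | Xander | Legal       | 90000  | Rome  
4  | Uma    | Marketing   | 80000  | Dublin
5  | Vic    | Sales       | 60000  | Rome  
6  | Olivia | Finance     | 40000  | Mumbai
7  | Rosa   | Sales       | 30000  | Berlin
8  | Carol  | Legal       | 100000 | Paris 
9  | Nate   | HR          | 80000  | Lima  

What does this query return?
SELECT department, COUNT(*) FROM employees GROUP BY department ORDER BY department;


Assigning each row to its department group:
  Hank -> Engineering
  Frank -> HR
  Xander -> Legal
  Uma -> Marketing
  Vic -> Sales
  Olivia -> Finance
  Rosa -> Sales
  Carol -> Legal
  Nate -> HR


6 groups:
Engineering, 1
Finance, 1
HR, 2
Legal, 2
Marketing, 1
Sales, 2


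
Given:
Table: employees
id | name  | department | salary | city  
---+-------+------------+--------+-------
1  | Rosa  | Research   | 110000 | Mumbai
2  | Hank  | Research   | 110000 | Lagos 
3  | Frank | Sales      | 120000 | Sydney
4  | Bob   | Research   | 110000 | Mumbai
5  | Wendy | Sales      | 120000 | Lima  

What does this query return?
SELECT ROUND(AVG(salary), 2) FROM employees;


SUM(salary) = 570000
COUNT = 5
ROUND(AVG, 2) = ROUND(570000 / 5, 2) = 114000.0

114000.0


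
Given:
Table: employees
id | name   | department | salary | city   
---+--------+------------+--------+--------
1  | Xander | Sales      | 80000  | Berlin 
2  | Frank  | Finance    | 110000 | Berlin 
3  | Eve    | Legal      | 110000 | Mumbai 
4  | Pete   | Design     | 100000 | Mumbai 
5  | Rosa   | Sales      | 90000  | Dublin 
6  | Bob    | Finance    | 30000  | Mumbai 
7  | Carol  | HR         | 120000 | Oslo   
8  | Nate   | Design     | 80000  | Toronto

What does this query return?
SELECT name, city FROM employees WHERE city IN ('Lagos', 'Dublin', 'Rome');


Filtering: city IN ('Lagos', 'Dublin', 'Rome')
Matching: 1 rows

1 rows:
Rosa, Dublin


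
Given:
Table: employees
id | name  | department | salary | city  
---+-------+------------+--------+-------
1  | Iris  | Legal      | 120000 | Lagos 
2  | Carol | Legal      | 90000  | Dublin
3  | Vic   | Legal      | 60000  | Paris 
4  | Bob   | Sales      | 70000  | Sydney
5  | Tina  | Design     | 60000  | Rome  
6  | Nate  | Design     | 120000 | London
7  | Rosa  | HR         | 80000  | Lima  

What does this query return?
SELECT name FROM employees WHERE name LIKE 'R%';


LIKE 'R%' matches names starting with 'R'
Matching: 1

1 rows:
Rosa


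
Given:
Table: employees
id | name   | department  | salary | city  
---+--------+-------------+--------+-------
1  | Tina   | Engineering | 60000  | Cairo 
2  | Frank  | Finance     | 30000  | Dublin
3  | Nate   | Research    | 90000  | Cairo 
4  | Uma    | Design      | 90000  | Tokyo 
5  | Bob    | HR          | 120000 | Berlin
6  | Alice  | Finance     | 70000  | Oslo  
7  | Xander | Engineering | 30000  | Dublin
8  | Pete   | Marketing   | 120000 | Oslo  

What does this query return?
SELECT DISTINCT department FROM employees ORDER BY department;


All 'department' values (row order): Engineering, Finance, Research, Design, HR, Finance, Engineering, Marketing
Removing duplicates leaves 6 unique value(s).

6 values:
Design
Engineering
Finance
HR
Marketing
Research


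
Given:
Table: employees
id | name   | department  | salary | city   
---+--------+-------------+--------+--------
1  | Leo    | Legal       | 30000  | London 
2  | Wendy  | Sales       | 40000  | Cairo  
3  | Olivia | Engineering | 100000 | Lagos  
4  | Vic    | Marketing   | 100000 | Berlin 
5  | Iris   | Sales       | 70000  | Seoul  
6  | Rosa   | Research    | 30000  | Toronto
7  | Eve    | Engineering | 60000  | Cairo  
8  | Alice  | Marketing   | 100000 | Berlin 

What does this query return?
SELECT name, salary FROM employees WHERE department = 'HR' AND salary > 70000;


Filtering: department = 'HR' AND salary > 70000
Matching: 0 rows

Empty result set (0 rows)


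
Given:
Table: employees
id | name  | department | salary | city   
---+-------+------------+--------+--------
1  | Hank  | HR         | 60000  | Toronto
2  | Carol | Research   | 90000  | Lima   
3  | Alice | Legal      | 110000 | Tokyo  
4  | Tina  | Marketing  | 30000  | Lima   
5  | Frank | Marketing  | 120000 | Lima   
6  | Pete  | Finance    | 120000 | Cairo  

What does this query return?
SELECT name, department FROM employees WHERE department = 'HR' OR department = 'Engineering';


Filtering: department = 'HR' OR 'Engineering'
Matching: 1 rows

1 rows:
Hank, HR


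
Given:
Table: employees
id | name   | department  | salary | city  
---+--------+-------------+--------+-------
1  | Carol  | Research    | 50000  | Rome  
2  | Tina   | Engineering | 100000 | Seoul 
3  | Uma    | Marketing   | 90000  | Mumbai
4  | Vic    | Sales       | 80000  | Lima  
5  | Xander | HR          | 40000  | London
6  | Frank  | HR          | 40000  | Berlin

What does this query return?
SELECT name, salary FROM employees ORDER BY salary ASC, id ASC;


Sorting by salary ASC, then id ASC for ties

6 rows:
Xander, 40000
Frank, 40000
Carol, 50000
Vic, 80000
Uma, 90000
Tina, 100000


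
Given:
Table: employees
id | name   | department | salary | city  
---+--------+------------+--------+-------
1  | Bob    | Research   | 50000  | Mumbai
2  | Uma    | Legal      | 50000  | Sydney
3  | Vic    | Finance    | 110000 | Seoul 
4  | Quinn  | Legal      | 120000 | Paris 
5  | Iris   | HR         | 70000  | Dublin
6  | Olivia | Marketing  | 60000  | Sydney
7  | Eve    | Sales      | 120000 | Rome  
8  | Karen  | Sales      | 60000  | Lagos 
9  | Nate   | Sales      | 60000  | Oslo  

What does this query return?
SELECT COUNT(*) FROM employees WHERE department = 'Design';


Counting rows where department = 'Design'


0


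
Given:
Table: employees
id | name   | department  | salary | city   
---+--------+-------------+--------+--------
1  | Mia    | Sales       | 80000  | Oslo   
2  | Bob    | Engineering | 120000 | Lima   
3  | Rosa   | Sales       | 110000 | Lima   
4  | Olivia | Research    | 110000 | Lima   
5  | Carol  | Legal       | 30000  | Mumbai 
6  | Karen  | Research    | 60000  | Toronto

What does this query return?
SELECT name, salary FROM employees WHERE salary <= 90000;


Filtering: salary <= 90000
Matching: 3 rows

3 rows:
Mia, 80000
Carol, 30000
Karen, 60000


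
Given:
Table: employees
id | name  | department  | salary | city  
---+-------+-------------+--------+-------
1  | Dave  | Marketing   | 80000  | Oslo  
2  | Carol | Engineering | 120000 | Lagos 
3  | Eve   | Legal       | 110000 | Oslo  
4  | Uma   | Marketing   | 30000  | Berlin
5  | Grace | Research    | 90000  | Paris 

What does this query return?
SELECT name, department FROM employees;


Projecting columns: name, department

5 rows:
Dave, Marketing
Carol, Engineering
Eve, Legal
Uma, Marketing
Grace, Research


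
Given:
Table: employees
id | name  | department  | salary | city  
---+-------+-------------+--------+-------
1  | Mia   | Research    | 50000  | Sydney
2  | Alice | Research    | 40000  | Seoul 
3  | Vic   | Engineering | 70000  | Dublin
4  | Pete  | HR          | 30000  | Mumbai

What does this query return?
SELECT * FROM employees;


SELECT * returns all 4 rows with all columns

4 rows:
1, Mia, Research, 50000, Sydney
2, Alice, Research, 40000, Seoul
3, Vic, Engineering, 70000, Dublin
4, Pete, HR, 30000, Mumbai


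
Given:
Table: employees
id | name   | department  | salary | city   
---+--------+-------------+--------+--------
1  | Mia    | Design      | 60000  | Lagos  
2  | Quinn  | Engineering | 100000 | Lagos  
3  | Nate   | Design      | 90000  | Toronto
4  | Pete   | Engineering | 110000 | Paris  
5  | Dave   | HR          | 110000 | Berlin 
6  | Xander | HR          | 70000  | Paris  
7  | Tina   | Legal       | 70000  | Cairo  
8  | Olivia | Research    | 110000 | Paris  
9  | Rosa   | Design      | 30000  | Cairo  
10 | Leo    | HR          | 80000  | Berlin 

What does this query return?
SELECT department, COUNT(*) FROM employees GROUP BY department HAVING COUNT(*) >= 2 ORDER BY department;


Groups with count >= 2:
  Design: 3 -> PASS
  Engineering: 2 -> PASS
  HR: 3 -> PASS
  Legal: 1 -> filtered out
  Research: 1 -> filtered out


3 groups:
Design, 3
Engineering, 2
HR, 3


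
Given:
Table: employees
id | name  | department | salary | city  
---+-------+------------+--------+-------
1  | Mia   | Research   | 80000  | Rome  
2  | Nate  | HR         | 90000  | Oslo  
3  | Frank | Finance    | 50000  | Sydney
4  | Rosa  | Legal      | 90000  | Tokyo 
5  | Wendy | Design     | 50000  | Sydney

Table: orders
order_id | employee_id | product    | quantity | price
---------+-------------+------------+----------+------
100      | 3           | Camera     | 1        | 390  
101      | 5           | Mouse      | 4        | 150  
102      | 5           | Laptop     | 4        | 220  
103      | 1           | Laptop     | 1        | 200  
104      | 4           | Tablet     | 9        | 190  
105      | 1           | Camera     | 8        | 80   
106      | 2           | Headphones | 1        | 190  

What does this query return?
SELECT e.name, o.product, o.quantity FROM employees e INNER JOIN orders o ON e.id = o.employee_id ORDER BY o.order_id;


Joining employees.id = orders.employee_id:
  employee Frank (id=3) -> order Camera
  employee Wendy (id=5) -> order Mouse
  employee Wendy (id=5) -> order Laptop
  employee Mia (id=1) -> order Laptop
  employee Rosa (id=4) -> order Tablet
  employee Mia (id=1) -> order Camera
  employee Nate (id=2) -> order Headphones


7 rows:
Frank, Camera, 1
Wendy, Mouse, 4
Wendy, Laptop, 4
Mia, Laptop, 1
Rosa, Tablet, 9
Mia, Camera, 8
Nate, Headphones, 1


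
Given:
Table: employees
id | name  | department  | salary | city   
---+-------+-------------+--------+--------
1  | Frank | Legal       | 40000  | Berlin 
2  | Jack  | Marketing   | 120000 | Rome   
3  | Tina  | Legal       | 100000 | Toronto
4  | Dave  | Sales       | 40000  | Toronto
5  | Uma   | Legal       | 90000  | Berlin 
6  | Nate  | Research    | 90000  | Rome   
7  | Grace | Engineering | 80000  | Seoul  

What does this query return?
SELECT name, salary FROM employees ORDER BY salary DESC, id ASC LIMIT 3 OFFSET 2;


Sort by salary DESC (id ASC tiebreak), then skip 2 and take 3
Rows 3 through 5

3 rows:
Uma, 90000
Nate, 90000
Grace, 80000


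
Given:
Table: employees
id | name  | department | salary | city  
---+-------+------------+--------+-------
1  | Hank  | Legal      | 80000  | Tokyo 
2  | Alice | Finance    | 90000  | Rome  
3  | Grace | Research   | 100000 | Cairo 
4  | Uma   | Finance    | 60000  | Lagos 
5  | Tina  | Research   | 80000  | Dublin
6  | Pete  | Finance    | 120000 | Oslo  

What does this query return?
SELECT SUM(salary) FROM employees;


SUM(salary) = 80000 + 90000 + 100000 + 60000 + 80000 + 120000 = 530000

530000


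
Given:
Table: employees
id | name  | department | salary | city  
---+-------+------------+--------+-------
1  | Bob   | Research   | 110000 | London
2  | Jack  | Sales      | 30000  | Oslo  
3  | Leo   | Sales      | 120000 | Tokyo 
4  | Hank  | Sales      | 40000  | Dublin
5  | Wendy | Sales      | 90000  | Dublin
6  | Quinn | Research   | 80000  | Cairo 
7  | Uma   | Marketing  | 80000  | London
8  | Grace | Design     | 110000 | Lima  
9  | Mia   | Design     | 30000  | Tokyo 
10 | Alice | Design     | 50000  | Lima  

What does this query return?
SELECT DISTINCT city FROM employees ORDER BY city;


All 'city' values (row order): London, Oslo, Tokyo, Dublin, Dublin, Cairo, London, Lima, Tokyo, Lima
Removing duplicates leaves 6 unique value(s).

6 values:
Cairo
Dublin
Lima
London
Oslo
Tokyo


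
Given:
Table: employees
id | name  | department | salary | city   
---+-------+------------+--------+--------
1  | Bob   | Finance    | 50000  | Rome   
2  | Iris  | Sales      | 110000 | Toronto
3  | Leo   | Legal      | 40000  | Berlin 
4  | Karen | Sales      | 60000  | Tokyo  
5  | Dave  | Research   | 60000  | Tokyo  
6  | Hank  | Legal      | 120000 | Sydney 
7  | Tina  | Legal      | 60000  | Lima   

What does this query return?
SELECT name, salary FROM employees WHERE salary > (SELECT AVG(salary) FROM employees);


Subquery: AVG(salary) = 71428.57
Filtering: salary > 71428.57
  Iris (110000) -> MATCH
  Hank (120000) -> MATCH


2 rows:
Iris, 110000
Hank, 120000


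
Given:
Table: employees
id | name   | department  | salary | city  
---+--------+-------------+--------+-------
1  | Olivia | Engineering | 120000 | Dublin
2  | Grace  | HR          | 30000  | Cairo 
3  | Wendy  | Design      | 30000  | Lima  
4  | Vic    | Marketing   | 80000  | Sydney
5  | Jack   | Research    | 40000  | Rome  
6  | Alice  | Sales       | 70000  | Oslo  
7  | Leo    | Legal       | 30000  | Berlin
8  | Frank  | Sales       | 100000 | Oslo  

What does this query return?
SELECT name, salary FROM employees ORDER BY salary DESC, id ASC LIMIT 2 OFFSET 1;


Sort by salary DESC (id ASC tiebreak), then skip 1 and take 2
Rows 2 through 3

2 rows:
Frank, 100000
Vic, 80000


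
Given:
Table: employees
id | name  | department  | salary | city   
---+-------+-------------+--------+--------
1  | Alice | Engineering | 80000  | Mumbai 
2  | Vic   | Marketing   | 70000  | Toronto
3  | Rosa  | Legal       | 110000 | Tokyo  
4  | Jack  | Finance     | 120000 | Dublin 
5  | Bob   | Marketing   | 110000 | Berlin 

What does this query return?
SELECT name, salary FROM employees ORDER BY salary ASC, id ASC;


Sorting by salary ASC, then id ASC for ties

5 rows:
Vic, 70000
Alice, 80000
Rosa, 110000
Bob, 110000
Jack, 120000


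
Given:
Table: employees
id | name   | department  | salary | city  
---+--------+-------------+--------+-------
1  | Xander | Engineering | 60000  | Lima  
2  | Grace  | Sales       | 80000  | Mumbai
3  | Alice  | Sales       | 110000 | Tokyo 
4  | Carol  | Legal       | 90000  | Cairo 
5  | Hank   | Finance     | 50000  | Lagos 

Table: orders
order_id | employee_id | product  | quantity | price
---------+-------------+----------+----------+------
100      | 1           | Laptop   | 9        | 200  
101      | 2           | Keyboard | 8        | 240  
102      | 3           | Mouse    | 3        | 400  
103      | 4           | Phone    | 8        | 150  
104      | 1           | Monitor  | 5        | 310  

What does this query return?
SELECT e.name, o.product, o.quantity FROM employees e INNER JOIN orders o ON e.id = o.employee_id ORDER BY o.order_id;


Joining employees.id = orders.employee_id:
  employee Xander (id=1) -> order Laptop
  employee Grace (id=2) -> order Keyboard
  employee Alice (id=3) -> order Mouse
  employee Carol (id=4) -> order Phone
  employee Xander (id=1) -> order Monitor


5 rows:
Xander, Laptop, 9
Grace, Keyboard, 8
Alice, Mouse, 3
Carol, Phone, 8
Xander, Monitor, 5


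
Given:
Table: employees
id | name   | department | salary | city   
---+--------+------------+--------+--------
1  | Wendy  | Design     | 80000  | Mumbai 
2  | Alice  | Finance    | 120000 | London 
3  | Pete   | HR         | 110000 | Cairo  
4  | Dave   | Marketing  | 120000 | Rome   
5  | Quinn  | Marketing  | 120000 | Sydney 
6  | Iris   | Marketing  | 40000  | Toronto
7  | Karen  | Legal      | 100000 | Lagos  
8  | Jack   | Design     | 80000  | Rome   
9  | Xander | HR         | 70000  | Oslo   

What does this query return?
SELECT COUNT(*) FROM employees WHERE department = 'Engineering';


Counting rows where department = 'Engineering'


0


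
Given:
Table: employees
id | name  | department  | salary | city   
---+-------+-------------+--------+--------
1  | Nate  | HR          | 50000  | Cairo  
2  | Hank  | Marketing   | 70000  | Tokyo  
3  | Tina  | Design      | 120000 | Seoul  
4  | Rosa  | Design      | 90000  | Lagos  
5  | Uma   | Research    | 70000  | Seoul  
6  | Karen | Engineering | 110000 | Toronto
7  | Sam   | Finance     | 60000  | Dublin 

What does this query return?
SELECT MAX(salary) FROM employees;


Salaries: 50000, 70000, 120000, 90000, 70000, 110000, 60000
MAX = 120000

120000


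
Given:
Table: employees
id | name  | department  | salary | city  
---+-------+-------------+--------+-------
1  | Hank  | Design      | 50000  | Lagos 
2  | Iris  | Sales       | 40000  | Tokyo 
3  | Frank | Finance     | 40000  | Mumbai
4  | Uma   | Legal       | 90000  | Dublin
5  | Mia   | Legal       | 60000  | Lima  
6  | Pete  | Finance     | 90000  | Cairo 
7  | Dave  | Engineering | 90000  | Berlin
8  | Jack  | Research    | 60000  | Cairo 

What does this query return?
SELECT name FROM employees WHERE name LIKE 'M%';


LIKE 'M%' matches names starting with 'M'
Matching: 1

1 rows:
Mia


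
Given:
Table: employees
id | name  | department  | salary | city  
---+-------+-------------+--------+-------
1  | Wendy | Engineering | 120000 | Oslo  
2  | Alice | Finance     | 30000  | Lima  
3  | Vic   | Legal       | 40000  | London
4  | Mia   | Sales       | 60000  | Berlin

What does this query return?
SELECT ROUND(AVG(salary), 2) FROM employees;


SUM(salary) = 250000
COUNT = 4
ROUND(AVG, 2) = ROUND(250000 / 4, 2) = 62500.0

62500.0


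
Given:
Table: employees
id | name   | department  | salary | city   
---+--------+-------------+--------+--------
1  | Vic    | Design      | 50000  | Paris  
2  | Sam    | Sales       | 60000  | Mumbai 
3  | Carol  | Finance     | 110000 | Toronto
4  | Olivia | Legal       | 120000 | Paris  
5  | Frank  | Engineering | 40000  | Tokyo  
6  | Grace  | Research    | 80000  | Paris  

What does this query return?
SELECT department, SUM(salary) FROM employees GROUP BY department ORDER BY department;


Summing salary within each department:
  Design: 50000 = 50000
  Engineering: 40000 = 40000
  Finance: 110000 = 110000
  Legal: 120000 = 120000
  Research: 80000 = 80000
  Sales: 60000 = 60000


6 groups:
Design, 50000
Engineering, 40000
Finance, 110000
Legal, 120000
Research, 80000
Sales, 60000


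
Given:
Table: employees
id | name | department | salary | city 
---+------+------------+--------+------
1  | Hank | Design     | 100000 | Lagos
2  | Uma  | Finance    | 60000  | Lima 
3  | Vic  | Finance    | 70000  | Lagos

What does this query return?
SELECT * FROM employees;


SELECT * returns all 3 rows with all columns

3 rows:
1, Hank, Design, 100000, Lagos
2, Uma, Finance, 60000, Lima
3, Vic, Finance, 70000, Lagos


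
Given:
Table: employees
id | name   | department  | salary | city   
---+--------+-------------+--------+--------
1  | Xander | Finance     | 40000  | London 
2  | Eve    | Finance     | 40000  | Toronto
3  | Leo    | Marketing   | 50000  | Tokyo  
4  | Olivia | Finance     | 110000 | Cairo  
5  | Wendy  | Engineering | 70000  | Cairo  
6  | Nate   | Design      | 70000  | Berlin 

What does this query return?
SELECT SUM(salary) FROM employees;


SUM(salary) = 40000 + 40000 + 50000 + 110000 + 70000 + 70000 = 380000

380000


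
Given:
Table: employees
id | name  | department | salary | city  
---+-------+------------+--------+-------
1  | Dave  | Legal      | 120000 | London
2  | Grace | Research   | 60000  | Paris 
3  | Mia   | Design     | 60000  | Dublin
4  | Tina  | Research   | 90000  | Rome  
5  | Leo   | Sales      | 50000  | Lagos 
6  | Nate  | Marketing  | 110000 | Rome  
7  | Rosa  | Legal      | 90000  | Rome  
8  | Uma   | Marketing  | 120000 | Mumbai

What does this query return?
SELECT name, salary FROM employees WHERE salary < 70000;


Filtering: salary < 70000
Matching: 3 rows

3 rows:
Grace, 60000
Mia, 60000
Leo, 50000


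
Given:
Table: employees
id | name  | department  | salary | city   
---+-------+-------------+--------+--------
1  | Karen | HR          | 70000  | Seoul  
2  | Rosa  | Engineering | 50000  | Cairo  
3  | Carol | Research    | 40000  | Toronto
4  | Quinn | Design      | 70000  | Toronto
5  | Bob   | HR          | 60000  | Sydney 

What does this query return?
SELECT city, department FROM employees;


Projecting columns: city, department

5 rows:
Seoul, HR
Cairo, Engineering
Toronto, Research
Toronto, Design
Sydney, HR


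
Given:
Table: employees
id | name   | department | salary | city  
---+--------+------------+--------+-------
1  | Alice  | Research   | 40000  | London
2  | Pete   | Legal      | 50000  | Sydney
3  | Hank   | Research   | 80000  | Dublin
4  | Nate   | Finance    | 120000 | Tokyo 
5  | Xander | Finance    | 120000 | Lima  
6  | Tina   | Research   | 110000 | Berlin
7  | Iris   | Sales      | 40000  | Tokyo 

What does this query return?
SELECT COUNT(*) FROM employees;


COUNT(*) counts all rows

7


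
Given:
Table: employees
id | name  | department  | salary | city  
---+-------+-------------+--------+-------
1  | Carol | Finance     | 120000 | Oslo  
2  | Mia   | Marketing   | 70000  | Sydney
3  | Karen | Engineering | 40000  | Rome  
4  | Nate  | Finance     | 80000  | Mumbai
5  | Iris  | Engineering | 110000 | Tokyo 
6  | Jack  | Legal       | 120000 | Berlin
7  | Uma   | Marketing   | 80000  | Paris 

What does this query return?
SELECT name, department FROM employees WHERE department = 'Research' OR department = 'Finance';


Filtering: department = 'Research' OR 'Finance'
Matching: 2 rows

2 rows:
Carol, Finance
Nate, Finance


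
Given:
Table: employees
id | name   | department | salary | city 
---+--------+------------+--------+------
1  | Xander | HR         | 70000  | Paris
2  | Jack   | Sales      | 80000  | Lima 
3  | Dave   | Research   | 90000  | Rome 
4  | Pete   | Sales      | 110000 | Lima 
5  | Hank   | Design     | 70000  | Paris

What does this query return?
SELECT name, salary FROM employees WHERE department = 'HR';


Filtering: department = 'HR'
Matching rows: 1

1 rows:
Xander, 70000


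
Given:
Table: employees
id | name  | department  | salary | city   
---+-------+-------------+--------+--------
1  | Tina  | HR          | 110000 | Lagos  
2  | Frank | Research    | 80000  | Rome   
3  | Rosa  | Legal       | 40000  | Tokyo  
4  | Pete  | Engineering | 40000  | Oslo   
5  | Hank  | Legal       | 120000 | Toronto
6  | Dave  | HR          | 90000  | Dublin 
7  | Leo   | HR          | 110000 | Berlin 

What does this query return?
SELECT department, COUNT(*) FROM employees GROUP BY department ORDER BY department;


Assigning each row to its department group:
  Tina -> HR
  Frank -> Research
  Rosa -> Legal
  Pete -> Engineering
  Hank -> Legal
  Dave -> HR
  Leo -> HR


4 groups:
Engineering, 1
HR, 3
Legal, 2
Research, 1


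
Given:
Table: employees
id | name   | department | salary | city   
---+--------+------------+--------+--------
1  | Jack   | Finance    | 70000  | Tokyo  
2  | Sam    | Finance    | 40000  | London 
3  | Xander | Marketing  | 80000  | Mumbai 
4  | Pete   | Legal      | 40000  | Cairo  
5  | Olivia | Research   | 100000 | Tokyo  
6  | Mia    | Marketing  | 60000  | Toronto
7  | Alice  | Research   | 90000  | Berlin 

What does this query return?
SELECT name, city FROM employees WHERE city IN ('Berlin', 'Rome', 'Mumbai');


Filtering: city IN ('Berlin', 'Rome', 'Mumbai')
Matching: 2 rows

2 rows:
Xander, Mumbai
Alice, Berlin


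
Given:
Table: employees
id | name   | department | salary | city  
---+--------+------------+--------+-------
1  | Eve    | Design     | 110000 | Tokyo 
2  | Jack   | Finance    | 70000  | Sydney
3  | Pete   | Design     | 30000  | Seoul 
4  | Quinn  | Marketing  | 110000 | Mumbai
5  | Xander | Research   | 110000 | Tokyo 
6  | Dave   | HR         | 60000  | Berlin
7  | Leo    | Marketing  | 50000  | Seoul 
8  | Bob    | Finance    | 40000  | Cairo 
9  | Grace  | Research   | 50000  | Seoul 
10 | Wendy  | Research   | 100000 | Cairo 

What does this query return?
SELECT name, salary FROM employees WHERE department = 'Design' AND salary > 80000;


Filtering: department = 'Design' AND salary > 80000
Matching: 1 rows

1 rows:
Eve, 110000


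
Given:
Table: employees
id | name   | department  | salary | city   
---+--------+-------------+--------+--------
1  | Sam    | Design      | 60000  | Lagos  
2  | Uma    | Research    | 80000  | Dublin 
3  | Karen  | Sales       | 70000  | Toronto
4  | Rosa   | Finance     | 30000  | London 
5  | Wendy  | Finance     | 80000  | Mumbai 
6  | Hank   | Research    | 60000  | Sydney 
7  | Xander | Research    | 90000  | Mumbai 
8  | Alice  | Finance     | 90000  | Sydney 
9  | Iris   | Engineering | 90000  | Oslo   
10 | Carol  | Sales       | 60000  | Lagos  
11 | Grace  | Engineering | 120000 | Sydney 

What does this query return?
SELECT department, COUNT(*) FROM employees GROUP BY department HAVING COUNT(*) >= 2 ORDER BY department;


Groups with count >= 2:
  Engineering: 2 -> PASS
  Finance: 3 -> PASS
  Research: 3 -> PASS
  Sales: 2 -> PASS
  Design: 1 -> filtered out


4 groups:
Engineering, 2
Finance, 3
Research, 3
Sales, 2


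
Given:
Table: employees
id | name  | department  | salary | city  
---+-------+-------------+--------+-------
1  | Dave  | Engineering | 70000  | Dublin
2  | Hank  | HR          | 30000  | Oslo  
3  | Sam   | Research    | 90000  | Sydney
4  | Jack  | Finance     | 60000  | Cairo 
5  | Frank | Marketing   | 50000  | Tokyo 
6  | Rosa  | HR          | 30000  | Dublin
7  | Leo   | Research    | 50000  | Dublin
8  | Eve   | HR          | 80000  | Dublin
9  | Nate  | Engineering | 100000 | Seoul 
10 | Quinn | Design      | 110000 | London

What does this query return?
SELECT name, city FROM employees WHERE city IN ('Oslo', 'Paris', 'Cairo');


Filtering: city IN ('Oslo', 'Paris', 'Cairo')
Matching: 2 rows

2 rows:
Hank, Oslo
Jack, Cairo


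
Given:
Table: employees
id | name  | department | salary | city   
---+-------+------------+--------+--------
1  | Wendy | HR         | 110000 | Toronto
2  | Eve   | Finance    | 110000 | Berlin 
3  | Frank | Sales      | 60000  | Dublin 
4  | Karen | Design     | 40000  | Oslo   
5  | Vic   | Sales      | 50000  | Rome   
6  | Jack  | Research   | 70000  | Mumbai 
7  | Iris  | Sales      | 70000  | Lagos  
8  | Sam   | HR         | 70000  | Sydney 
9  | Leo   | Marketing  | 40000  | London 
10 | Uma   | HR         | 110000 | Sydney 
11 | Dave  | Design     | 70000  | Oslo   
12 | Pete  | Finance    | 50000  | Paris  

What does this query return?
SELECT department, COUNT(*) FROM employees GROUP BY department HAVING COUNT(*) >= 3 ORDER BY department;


Groups with count >= 3:
  HR: 3 -> PASS
  Sales: 3 -> PASS
  Design: 2 -> filtered out
  Finance: 2 -> filtered out
  Marketing: 1 -> filtered out
  Research: 1 -> filtered out


2 groups:
HR, 3
Sales, 3
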